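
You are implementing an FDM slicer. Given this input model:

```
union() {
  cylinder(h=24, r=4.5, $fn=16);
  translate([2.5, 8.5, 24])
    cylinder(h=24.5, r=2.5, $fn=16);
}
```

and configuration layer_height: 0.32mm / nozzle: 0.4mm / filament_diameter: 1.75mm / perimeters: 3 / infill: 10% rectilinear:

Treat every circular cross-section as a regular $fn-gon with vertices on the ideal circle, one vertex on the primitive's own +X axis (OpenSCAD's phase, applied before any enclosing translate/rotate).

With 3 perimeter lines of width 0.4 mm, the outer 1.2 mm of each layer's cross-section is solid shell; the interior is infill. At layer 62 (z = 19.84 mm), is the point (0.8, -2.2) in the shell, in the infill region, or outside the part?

infill

At z = 19.84 mm: the r=4.5 cylinder gives a regular 16-gon of circumradius 4.5 (constant along its height); the cylinder at (2.5, 8.5) does not reach this height (z outside [24, 48.5]); Taking the union: only the r=4.5 cylinder is present, so the union is just that shape — 1 connected region. Overall, the cross-section is a single solid region. The nearest boundary edge runs (-0.00, -4.50)→(1.72, -4.16); distance from the point to it = 2.10 mm. The point is inside the cross-section and 2.10 mm from the nearest boundary — more than the 1.2 mm shell width (3 × 0.4), so it's in the infill interior.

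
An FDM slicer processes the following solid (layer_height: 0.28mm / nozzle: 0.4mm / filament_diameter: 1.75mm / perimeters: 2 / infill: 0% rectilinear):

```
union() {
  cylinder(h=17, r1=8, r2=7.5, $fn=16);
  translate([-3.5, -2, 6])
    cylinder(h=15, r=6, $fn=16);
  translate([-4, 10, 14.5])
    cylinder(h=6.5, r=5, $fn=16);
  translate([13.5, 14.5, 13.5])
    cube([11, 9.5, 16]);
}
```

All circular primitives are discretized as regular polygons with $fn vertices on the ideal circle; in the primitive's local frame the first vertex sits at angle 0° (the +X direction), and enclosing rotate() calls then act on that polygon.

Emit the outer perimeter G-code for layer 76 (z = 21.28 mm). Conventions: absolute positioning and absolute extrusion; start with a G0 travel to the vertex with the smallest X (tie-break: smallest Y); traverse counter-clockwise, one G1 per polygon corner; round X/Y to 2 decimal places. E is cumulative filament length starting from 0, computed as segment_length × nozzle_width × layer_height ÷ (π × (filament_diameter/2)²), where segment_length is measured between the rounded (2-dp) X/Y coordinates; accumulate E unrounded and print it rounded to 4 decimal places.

G0 X13.50 Y14.50 Z21.28
G1 X24.50 Y14.50 E0.5122
G1 X24.50 Y24.00 E0.9546
G1 X13.50 Y24.00 E1.4668
G1 X13.50 Y14.50 E1.9091

At z = 21.28 mm: the cone is not intersected at this z (z outside [0, 17]); the cylinder at (-3.5, -2) is absent (z outside [6, 21]); the cylinder at (-4, 10) is not intersected at this z (z outside [14.5, 21]); the cube at (13.5, 14.5) is present — its section is the full 11×9.5 rectangle; Combining (union): only the 11×9.5 cube at (13.5, 14.5) is present, so the union is just that shape — 1 connected region. The outline is a single polygon with 4 vertices. Extrusion per mm of travel: 0.4 × 0.28 / (π × 0.875²) = 0.046564. Accumulating E over each segment gives final E = 1.9091.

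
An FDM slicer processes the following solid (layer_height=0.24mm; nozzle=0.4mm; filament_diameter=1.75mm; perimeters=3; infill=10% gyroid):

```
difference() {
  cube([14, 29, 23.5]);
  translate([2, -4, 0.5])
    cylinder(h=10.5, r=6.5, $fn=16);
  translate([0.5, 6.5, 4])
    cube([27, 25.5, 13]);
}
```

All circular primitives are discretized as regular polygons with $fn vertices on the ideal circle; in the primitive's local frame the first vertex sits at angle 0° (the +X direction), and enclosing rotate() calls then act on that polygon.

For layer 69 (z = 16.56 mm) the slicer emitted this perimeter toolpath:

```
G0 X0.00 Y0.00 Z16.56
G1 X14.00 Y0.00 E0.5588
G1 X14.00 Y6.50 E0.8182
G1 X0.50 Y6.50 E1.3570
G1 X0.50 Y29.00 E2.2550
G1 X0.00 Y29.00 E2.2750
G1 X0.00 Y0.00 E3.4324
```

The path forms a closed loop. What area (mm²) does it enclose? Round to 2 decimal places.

Apply the shoelace formula to the sequence of (X, Y) vertices; enclosed area = 102.25 mm².

102.25 mm²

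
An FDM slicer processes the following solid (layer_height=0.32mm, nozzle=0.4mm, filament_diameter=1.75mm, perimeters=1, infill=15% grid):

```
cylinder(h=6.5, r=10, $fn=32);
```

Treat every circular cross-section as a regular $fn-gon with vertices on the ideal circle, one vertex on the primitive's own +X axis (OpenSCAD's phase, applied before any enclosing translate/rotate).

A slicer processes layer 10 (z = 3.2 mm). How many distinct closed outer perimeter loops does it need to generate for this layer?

1

At z = 3.2 mm: the cylinder: section is a regular 32-gon, circumradius r=10. The result has 1 disconnected region.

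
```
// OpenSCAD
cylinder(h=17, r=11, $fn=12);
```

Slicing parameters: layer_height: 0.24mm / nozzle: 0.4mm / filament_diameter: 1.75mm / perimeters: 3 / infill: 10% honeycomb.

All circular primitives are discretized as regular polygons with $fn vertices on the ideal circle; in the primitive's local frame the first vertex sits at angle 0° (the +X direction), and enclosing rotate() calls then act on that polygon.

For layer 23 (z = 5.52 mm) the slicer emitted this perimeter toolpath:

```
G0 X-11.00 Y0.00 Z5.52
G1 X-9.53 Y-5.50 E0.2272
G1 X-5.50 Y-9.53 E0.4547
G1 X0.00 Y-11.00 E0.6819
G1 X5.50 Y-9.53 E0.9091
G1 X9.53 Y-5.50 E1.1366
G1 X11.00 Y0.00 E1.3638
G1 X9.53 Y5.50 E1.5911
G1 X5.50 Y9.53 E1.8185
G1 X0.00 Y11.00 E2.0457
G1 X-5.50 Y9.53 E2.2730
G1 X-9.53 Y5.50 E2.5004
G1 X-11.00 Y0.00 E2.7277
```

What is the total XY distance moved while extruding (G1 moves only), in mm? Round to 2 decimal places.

68.34 mm

Sum the Euclidean lengths of each G1 segment: total = 68.34 mm.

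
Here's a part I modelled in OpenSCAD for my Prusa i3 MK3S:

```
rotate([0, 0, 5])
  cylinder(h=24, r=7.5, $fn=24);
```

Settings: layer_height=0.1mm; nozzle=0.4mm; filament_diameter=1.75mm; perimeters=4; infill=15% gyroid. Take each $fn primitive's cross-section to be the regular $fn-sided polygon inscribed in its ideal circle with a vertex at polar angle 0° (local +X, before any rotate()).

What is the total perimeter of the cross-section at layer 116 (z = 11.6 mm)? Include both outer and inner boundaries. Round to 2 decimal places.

At z = 11.6 mm: the cylinder: section is a regular 24-gon, circumradius r=7.5 (perimeter = 2·24·7.500·sin(180°/24) = 46.99 mm); (rotated 5° about Z; rotation is an isometry so areas/perimeters/island counts are preserved). Overall, the cross-section is a single solid region. Total boundary length (outer) = 46.99 mm.

46.99 mm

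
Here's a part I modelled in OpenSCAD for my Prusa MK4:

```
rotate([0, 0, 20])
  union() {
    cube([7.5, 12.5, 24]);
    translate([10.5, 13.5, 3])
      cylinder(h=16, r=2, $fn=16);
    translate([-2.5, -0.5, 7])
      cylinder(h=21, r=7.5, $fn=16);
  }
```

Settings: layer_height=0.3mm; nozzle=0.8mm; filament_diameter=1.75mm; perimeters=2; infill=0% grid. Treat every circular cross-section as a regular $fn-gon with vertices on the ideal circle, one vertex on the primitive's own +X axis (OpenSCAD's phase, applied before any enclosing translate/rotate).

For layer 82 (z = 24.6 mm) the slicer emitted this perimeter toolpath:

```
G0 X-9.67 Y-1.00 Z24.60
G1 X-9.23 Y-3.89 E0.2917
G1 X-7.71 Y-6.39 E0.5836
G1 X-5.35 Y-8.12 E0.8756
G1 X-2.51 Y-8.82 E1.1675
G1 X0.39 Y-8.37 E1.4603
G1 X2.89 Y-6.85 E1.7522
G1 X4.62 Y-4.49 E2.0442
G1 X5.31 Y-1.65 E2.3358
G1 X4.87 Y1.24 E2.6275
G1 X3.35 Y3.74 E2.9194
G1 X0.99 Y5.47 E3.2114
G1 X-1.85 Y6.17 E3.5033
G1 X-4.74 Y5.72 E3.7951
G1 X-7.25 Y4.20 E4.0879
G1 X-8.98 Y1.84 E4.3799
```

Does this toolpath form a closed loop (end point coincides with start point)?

no

Start point (G0): (-9.67, -1.00). End point (last G1): the path does not return to the start — open.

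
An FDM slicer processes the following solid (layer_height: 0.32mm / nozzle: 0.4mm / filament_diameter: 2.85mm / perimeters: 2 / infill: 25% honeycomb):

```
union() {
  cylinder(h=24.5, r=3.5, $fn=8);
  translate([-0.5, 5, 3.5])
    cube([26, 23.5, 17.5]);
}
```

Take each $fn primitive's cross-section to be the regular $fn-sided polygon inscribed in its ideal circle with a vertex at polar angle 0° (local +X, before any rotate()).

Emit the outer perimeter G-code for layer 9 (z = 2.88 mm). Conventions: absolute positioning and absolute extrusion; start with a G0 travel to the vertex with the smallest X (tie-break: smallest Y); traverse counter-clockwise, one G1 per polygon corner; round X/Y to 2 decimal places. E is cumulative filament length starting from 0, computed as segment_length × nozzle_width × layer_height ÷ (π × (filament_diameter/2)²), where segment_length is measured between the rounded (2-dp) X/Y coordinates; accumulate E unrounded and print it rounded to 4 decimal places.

At z = 2.88 mm: the r=3.5 cylinder contributes a regular 8-gon of circumradius 3.5; the cube at (-0.5, 5) is not intersected at this z (z outside [3.5, 21]); Taking the union: only the r=3.5 cylinder is present, so the union is just that shape — 1 connected region. The outline is a single polygon with 8 vertices. Extrusion per mm of travel: 0.4 × 0.32 / (π × 1.425²) = 0.020065. Accumulating E over each segment gives final E = 0.4296.

G0 X-3.50 Y0.00 Z2.88
G1 X-2.47 Y-2.47 E0.0537
G1 X0.00 Y-3.50 E0.1074
G1 X2.47 Y-2.47 E0.1611
G1 X3.50 Y0.00 E0.2148
G1 X2.47 Y2.47 E0.2685
G1 X0.00 Y3.50 E0.3222
G1 X-2.47 Y2.47 E0.3759
G1 X-3.50 Y0.00 E0.4296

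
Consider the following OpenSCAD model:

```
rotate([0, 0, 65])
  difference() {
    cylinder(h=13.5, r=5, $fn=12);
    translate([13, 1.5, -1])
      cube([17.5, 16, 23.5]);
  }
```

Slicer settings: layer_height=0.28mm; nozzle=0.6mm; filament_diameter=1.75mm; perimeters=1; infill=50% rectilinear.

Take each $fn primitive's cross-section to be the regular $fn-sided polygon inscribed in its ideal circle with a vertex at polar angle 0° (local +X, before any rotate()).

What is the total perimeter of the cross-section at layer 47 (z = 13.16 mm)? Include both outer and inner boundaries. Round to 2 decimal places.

At z = 13.16 mm: the cylinder: section is a regular 12-gon, circumradius r=5 (perimeter = 2·12·5.000·sin(180°/12) = 31.06 mm); the cube at (13, 1.5) (footprint 17.5×16) is included at this height (perimeter 67.00 mm); Taking the first minus the rest: starting from the r=5 cylinder, the 17.5×16 cube at (13, 1.5) misses the remaining region (no effect) — boundary = 31.06 mm; (rotated 65° about Z; rotation is an isometry so areas/perimeters/island counts are preserved). Overall, the cross-section is a single solid region. Total boundary length (outer) = 31.06 mm.

31.06 mm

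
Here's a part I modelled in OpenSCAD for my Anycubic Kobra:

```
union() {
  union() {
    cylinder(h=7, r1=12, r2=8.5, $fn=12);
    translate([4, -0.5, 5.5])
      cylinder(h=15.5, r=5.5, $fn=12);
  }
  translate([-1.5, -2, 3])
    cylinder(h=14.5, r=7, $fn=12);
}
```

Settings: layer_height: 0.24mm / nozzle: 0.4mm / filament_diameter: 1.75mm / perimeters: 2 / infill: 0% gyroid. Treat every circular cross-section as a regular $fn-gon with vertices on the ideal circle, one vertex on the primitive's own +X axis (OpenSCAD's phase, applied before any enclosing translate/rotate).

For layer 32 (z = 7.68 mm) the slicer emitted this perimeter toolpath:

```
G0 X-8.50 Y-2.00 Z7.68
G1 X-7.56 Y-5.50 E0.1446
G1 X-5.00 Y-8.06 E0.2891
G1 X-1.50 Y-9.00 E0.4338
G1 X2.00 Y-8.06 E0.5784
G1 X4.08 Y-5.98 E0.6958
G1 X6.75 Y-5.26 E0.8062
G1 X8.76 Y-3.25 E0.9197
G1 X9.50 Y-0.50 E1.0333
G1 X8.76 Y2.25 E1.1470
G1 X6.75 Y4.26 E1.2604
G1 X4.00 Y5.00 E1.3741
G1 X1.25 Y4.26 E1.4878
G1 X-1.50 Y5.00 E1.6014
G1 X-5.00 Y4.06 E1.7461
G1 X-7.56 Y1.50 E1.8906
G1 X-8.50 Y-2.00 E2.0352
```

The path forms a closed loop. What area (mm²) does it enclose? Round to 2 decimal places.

Apply the shoelace formula to the sequence of (X, Y) vertices; enclosed area = 188.26 mm².

188.26 mm²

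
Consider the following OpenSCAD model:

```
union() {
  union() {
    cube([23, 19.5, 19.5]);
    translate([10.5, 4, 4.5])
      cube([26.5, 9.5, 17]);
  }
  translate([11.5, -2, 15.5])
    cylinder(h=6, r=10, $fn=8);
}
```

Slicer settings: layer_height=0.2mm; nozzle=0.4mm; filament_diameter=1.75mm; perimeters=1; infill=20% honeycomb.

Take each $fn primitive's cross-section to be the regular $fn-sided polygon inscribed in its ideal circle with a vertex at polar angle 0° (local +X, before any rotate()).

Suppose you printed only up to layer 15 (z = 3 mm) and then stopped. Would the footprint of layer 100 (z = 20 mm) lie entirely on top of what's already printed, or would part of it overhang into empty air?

part overhangs

Compare the two slices. At z = 3: the 23×19.5 cube contributes its full rectangle (area 448.50 mm²); the cube at (10.5, 4) is not intersected at this z (z outside [4.5, 21.5]); Merging all regions: only the 23×19.5 cube is present, so the union is just that shape — area = 448.50 mm²; the cylinder at (11.5, -2) does not reach this height (z outside [15.5, 21.5]); Merging all regions: only that combined region is present, so the union is just that shape — area = 448.50 mm². At z = 20: the cube does not reach this height (z outside [0, 19.5]); the 26.5×9.5 cube at (10.5, 4) contributes its full rectangle (area 251.75 mm²); Taking the union: only the 26.5×9.5 cube at (10.5, 4) is present, so the union is just that shape — area = 251.75 mm²; the r=10 cylinder at (11.5, -2) gives a regular 8-gon of circumradius 10 (constant along its height) (area = (8/2)·10.000²·sin(360°/8) = 282.84 mm²); Merging all regions: the regions partially overlap — summed areas 534.59 mm² minus the doubly-counted overlap 21.96 mm² gives 512.63 mm² — area = 512.63 mm². Checking containment: at z = 20 the cross-section extends beyond the z = 3 cross-section by about 312.76 mm².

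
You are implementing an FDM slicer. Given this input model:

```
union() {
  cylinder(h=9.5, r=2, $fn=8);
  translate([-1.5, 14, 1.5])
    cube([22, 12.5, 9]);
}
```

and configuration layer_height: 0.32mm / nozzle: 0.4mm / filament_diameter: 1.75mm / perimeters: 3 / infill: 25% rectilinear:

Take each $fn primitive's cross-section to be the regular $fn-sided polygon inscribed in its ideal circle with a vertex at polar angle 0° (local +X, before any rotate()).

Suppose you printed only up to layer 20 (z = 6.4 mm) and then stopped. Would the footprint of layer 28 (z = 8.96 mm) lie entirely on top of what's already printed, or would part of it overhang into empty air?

entirely on top

Compare the two slices. At z = 6.4: the r=2 cylinder gives a regular 8-gon of circumradius 2 (constant along its height) (area = (8/2)·2.000²·sin(360°/8) = 11.31 mm²); the cube at (-1.5, 14) is present — its section is the full 22×12.5 rectangle (area 275.00 mm²); Combining (union): the 2 present regions are separate (no shared area or edge), so areas and boundary lengths simply add and each stays a separate island — area = 286.31 mm². At z = 8.96: the r=2 cylinder contributes a regular 8-gon of circumradius 2 (area = (8/2)·2.000²·sin(360°/8) = 11.31 mm²); the cube at (-1.5, 14) is present — its section is the full 22×12.5 rectangle (area 275.00 mm²); Taking the union: the 2 present regions are separate (no shared area or edge), so areas and boundary lengths simply add and each stays a separate island — area = 286.31 mm². Checking containment: the cross-section at z = 8.96 is a subset of the cross-section at z = 6.4.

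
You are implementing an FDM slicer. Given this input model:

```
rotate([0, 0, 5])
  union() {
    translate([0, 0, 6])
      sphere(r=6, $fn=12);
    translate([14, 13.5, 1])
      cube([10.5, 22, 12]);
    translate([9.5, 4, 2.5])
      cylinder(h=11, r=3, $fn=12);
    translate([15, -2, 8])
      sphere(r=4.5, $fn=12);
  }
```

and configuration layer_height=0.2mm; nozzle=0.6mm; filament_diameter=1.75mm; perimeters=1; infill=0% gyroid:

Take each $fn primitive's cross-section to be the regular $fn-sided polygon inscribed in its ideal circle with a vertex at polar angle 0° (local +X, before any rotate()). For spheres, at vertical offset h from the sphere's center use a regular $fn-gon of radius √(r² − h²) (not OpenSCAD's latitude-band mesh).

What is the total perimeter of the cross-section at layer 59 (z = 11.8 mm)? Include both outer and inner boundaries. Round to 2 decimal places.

108.15 mm

At z = 11.8 mm: the sphere: section is a regular 12-gon, circumradius = √(r²−h²) = √(6²−5.8²) = 1.536 (perimeter = 2·12·1.536·sin(180°/12) = 9.54 mm); the cube at (14, 13.5) is present — its section is the full 10.5×22 rectangle (perimeter 65.00 mm); the r=3 cylinder at (9.5, 4) contributes a regular 12-gon of circumradius 3 (perimeter = 2·12·3.000·sin(180°/12) = 18.63 mm); the r=4.5 sphere at (15, -2) slices to a regular 12-gon of circumradius 2.410 (√(r²−h²) with h=3.8 from center) (perimeter = 2·12·2.410·sin(180°/12) = 14.97 mm); Combining (union): the 4 present regions are separate (no shared area or edge), so areas and boundary lengths simply add and each stays a separate island — boundary = 108.15 mm; (rotated 5° about Z; rotation is an isometry so areas/perimeters/island counts are preserved). Overall, the cross-section has 4 separate islands. Total boundary length (outer) = 108.15 mm.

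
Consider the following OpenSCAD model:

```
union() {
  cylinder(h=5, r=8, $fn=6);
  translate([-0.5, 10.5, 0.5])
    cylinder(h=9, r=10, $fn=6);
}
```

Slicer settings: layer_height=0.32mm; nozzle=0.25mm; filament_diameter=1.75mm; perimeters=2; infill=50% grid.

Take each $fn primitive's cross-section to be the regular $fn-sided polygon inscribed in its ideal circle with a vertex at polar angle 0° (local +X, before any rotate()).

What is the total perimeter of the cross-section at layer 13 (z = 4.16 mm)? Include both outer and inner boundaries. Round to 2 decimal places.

78.25 mm

At z = 4.16 mm: the cylinder: section is a regular 6-gon, circumradius r=8 (perimeter = 2·6·8.000·sin(180°/6) = 48.00 mm); the r=10 cylinder at (-0.5, 10.5) contributes a regular 6-gon of circumradius 10 (perimeter = 2·6·10.000·sin(180°/6) = 60.00 mm); Combining (union): the regions partially overlap (shared area 52.19 mm²), so the edge portions inside another operand are dropped and the merged outline is re-measured after clipping — boundary = 78.25 mm. Overall, the cross-section is a single solid region. Total boundary length (outer) = 78.25 mm.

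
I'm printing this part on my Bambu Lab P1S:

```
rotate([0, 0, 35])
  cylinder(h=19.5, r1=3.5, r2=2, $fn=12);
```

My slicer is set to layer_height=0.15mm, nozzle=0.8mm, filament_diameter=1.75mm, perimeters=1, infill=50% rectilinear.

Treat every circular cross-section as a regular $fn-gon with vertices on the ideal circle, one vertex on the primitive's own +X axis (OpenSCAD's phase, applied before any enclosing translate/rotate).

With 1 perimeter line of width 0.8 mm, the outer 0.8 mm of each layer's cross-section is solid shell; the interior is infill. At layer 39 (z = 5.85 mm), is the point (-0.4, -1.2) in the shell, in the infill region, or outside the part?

infill

At z = 5.85 mm: the cone: at t=0.300 of its height the radius interpolates to r₁+(r₂−r₁)t = 3.050, giving a regular 12-gon of that circumradius; (whole slice rotated 35° about Z — lengths, areas and connectivity unchanged). Overall, the cross-section is a single solid region. Undo the 35° rotation: the query point maps to (-1.016, -0.754) in the un-rotated model frame. The nearest boundary edge runs (-2.64, -1.52)→(-1.53, -2.64); distance from the point to it = 1.69 mm. The point is inside the cross-section and 1.69 mm from the nearest boundary — more than the 0.8 mm shell width (1 × 0.8), so it's in the infill interior.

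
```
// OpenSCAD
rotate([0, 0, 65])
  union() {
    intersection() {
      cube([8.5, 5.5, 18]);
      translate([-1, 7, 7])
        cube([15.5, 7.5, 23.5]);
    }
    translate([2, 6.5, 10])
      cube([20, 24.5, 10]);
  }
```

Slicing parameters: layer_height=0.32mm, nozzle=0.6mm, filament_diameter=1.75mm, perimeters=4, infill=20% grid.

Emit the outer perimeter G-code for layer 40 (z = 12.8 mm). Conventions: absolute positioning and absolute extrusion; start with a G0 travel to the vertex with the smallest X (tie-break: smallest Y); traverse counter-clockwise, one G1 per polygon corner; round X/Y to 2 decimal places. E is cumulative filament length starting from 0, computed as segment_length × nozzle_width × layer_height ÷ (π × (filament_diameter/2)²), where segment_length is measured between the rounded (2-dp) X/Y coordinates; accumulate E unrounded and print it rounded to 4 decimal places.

G0 X-27.25 Y14.91 Z12.80
G1 X-5.05 Y4.56 E1.9552
G1 X3.41 Y22.69 E3.5522
G1 X-18.80 Y33.04 E5.5082
G1 X-27.25 Y14.91 E7.1049

At z = 12.8 mm: the 8.5×5.5 cube contributes its full rectangle; the cube at (-1, 7) is present — its section is the full 15.5×7.5 rectangle; Taking the intersection: the 15.5×7.5 cube at (-1, 7) does not overlap the 8.5×5.5 cube (empty) — nothing remains; the cube at (2, 6.5) (footprint 20×24.5) is included at this height; Taking the union: only the 20×24.5 cube at (2, 6.5) is present, so the union is just that shape — 1 connected region; (whole slice rotated 65° about Z — lengths, areas and connectivity unchanged). The outline is a single polygon with 4 vertices. Extrusion per mm of travel: 0.6 × 0.32 / (π × 0.875²) = 0.079824. Accumulating E over each segment gives final E = 7.1049.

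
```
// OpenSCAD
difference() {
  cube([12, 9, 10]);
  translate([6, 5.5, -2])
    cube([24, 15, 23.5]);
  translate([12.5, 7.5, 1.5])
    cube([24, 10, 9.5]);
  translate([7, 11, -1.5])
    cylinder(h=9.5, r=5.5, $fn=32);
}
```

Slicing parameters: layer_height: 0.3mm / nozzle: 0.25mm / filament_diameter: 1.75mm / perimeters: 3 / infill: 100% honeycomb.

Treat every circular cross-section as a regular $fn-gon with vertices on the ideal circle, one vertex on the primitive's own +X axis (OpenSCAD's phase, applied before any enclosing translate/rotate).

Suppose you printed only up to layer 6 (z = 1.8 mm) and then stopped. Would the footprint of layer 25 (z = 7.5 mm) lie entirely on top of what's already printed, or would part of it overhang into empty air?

Compare the two slices. At z = 1.8: the 12×9 cube contributes its full rectangle (area 108.00 mm²); the cube at (6, 5.5) is present — its section is the full 24×15 rectangle (area 360.00 mm²); the cube at (12.5, 7.5) is present — its section is the full 24×10 rectangle (area 240.00 mm²); the r=5.5 cylinder at (7, 11) contributes a regular 32-gon of circumradius 5.5 (area = (32/2)·5.500²·sin(360°/32) = 94.42 mm²); Taking the first minus the rest: starting from the 12×9 cube (108.00 mm²), the 24×15 cube at (6, 5.5) partially overlaps it — only the 21.00 mm² overlap (of its 360.00 mm²) is removed, clipping the outline; the 24×10 cube at (12.5, 7.5) misses the remaining region (no effect); the r=5.5 cylinder at (7, 11) partially overlaps it — only the 9.44 mm² overlap (of its 94.42 mm²) is removed, clipping the outline — area = 77.56 mm². At z = 7.5: the cube is present — its section is the full 12×9 rectangle (area 108.00 mm²); the cube at (6, 5.5) is present — its section is the full 24×15 rectangle (area 360.00 mm²); the 24×10 cube at (12.5, 7.5) contributes its full rectangle (area 240.00 mm²); the r=5.5 cylinder at (7, 11) contributes a regular 32-gon of circumradius 5.5 (area = (32/2)·5.500²·sin(360°/32) = 94.42 mm²); Taking the first minus the rest: starting from the 12×9 cube (108.00 mm²), the 24×15 cube at (6, 5.5) partially overlaps it — only the 21.00 mm² overlap (of its 360.00 mm²) is removed, clipping the outline; the 24×10 cube at (12.5, 7.5) misses the remaining region (no effect); the r=5.5 cylinder at (7, 11) partially overlaps it — only the 9.44 mm² overlap (of its 94.42 mm²) is removed, clipping the outline — area = 77.56 mm². Checking containment: the cross-section at z = 7.5 is a subset of the cross-section at z = 1.8.

entirely on top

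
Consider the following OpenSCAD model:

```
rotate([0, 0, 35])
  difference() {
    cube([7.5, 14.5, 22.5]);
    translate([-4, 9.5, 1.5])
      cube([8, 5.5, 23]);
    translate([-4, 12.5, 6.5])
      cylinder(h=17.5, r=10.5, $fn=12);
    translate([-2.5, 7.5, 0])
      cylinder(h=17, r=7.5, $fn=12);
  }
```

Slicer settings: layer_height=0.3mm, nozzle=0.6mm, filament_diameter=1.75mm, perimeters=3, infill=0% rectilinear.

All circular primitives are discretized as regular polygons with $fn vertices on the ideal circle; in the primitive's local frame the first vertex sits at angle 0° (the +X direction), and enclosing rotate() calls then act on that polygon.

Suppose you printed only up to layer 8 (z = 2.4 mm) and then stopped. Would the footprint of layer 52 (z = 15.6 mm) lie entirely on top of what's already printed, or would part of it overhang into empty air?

Compare the two slices. At z = 2.4: the 7.5×14.5 cube contributes its full rectangle (area 108.75 mm²); the cube at (-4, 9.5) (footprint 8×5.5) is included at this height (area 44.00 mm²); the cylinder at (-4, 12.5) does not reach this height (z outside [6.5, 24]); the cylinder at (-2.5, 7.5): section is a regular 12-gon, circumradius r=7.5 (area = (12/2)·7.500²·sin(360°/12) = 168.75 mm²); Taking the first minus the rest: starting from the 7.5×14.5 cube (108.75 mm²), the 8×5.5 cube at (-4, 9.5) partially overlaps it — only the 20.00 mm² overlap (of its 44.00 mm²) is removed, clipping the outline; the r=7.5 cylinder at (-2.5, 7.5) partially overlaps it — only the 34.14 mm² overlap (of its 168.75 mm²) is removed, clipping the outline — area = 54.61 mm²; (rotated 35° about Z; rotation is an isometry so areas/perimeters/island counts are preserved). At z = 15.6: the cube is present — its section is the full 7.5×14.5 rectangle (area 108.75 mm²); the cube at (-4, 9.5) is present — its section is the full 8×5.5 rectangle (area 44.00 mm²); the cylinder at (-4, 12.5): section is a regular 12-gon, circumradius r=10.5 (area = (12/2)·10.500²·sin(360°/12) = 330.75 mm²); the r=7.5 cylinder at (-2.5, 7.5) gives a regular 12-gon of circumradius 7.5 (constant along its height) (area = (12/2)·7.500²·sin(360°/12) = 168.75 mm²); Subtracting the remaining from the first: starting from the 7.5×14.5 cube (108.75 mm²), the 8×5.5 cube at (-4, 9.5) partially overlaps it — only the 20.00 mm² overlap (of its 44.00 mm²) is removed, clipping the outline; the r=10.5 cylinder at (-4, 12.5) partially overlaps it — only the 35.30 mm² overlap (of its 330.75 mm²) is removed, clipping the outline; the r=7.5 cylinder at (-2.5, 7.5) partially overlaps it — only the 10.65 mm² overlap (of its 168.75 mm²) is removed, clipping the outline — area = 42.80 mm²; (rotated 35° about Z; rotation is an isometry so areas/perimeters/island counts are preserved). Checking containment: the cross-section at z = 15.6 is a subset of the cross-section at z = 2.4.

entirely on top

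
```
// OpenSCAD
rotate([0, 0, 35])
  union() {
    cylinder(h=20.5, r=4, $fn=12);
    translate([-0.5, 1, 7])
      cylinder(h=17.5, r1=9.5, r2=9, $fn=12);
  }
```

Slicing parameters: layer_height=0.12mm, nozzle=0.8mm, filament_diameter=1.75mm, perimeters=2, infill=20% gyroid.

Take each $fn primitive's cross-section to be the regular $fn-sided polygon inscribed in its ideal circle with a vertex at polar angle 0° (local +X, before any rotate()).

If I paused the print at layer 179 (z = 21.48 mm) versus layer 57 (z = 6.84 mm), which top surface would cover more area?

Layer 179 (z = 21.48): the cylinder is not intersected at this z (z outside [0, 20.5]); the cone at (-0.5, 1) contributes a regular 12-gon of circumradius 9.086 (interpolated between r1=9.5 and r2=9 at t=0.827) (area = (12/2)·9.086²·sin(360°/12) = 247.68 mm²); Combining (union): only the cone at (-0.5, 1) is present, so the union is just that shape — area = 247.68 mm²; (rotated 35° about Z; rotation is an isometry so areas/perimeters/island counts are preserved). So its area = 247.68 mm². Layer 57 (z = 6.84): the r=4 cylinder contributes a regular 12-gon of circumradius 4 (area = (12/2)·4.000²·sin(360°/12) = 48.00 mm²); the cone at (-0.5, 1) is absent (z outside [7, 24.5]); Combining (union): only the r=4 cylinder is present, so the union is just that shape — area = 48.00 mm²; (rotated 35° about Z; rotation is an isometry so areas/perimeters/island counts are preserved). So its area = 48.00 mm². Layer 179 is larger (247.68 vs 48.00 mm²).

layer 179 (z = 21.48 mm)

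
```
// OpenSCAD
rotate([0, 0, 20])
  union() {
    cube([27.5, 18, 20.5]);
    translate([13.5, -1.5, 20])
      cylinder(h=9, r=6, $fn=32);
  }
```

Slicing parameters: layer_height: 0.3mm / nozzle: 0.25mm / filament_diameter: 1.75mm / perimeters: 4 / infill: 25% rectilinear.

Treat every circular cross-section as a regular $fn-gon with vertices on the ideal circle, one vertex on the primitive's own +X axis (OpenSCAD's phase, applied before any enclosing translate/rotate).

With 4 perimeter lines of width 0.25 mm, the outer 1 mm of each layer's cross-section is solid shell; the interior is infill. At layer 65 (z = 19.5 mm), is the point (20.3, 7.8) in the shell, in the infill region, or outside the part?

At z = 19.5 mm: the cube is present — its section is the full 27.5×18 rectangle; the cylinder at (13.5, -1.5) is absent (z outside [20, 29]); Combining (union): only the 27.5×18 cube is present, so the union is just that shape — 1 connected region; (whole slice rotated 20° about Z — lengths, areas and connectivity unchanged). Overall, the cross-section is a single solid region. Undo the 20° rotation: the query point maps to (21.744, 0.387) in the un-rotated model frame. The nearest boundary edge runs (0.00, 0.00)→(27.50, 0.00); distance from the point to it = 0.39 mm. The point is inside the cross-section, 0.39 mm from the nearest boundary — within the 1 mm shell band (4 × 0.25).

shell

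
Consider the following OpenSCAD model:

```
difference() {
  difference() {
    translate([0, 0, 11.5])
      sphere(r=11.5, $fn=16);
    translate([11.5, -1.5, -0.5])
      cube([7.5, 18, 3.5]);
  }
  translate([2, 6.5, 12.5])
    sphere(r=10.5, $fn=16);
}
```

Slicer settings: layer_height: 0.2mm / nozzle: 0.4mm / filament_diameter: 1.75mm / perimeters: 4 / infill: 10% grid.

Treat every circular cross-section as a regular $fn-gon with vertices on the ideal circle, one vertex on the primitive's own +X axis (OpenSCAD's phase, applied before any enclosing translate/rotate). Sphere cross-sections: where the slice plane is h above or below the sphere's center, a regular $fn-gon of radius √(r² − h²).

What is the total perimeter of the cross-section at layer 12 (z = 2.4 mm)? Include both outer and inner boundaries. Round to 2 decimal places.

46.14 mm

At z = 2.4 mm: the r=11.5 sphere contributes a regular 16-gon of circumradius √(11.5²−9.1²) = 7.031 (perimeter = 2·16·7.031·sin(180°/16) = 43.90 mm); the cube at (11.5, -1.5) is present — its section is the full 7.5×18 rectangle (perimeter 51.00 mm); After the difference (first − rest): starting from the r=11.5 sphere, the 7.5×18 cube at (11.5, -1.5) misses the remaining region (no effect) — boundary = 43.90 mm; the r=10.5 sphere at (2, 6.5) contributes a regular 16-gon of circumradius √(10.5²−10.1²) = 2.871 (perimeter = 2·16·2.871·sin(180°/16) = 17.92 mm); Taking the first minus the rest: starting from that combined region, the r=10.5 sphere at (2, 6.5) partially overlaps it — only the 12.29 mm² overlap (of its 25.23 mm²) is removed, clipping the outline — boundary = 46.14 mm. Overall, the cross-section is a single solid region. Total boundary length (outer) = 46.14 mm.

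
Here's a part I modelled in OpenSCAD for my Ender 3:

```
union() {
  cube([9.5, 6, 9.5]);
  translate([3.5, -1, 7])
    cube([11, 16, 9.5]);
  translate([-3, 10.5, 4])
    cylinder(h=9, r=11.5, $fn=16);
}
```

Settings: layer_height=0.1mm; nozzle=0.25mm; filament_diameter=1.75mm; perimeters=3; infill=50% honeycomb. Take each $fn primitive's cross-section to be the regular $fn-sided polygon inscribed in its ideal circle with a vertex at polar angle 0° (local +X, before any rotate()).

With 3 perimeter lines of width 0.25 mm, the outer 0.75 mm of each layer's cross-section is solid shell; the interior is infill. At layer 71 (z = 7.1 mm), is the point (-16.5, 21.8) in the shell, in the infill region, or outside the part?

outside

At z = 7.1 mm: the cube is present — its section is the full 9.5×6 rectangle; the 11×16 cube at (3.5, -1) contributes its full rectangle; the r=11.5 cylinder at (-3, 10.5) contributes a regular 16-gon of circumradius 11.5; Taking the union: the regions partially overlap (shared area 107.97 mm²), so overlapping operands fuse into one piece — 1 connected region. Overall, the cross-section is a single solid region. The nearest boundary edge runs (-13.62, 14.90)→(-11.13, 18.63); distance from the point to it = 6.22 mm. The point is not inside any of the regions above, so it lies outside the cross-section (6.22 mm from the nearest boundary).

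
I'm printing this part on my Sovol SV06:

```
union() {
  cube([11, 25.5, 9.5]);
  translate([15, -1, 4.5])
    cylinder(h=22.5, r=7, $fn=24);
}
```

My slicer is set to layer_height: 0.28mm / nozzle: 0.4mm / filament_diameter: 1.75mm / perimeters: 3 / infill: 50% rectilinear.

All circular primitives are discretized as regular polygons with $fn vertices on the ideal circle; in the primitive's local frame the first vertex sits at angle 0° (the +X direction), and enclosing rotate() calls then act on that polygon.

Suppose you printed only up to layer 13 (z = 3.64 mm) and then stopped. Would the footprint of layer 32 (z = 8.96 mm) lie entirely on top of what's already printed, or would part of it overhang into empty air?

Compare the two slices. At z = 3.64: the 11×25.5 cube contributes its full rectangle (area 280.50 mm²); the cylinder at (15, -1) is absent (z outside [4.5, 27]); Taking the union: only the 11×25.5 cube is present, so the union is just that shape — area = 280.50 mm². At z = 8.96: the cube is present — its section is the full 11×25.5 rectangle (area 280.50 mm²); the r=7 cylinder at (15, -1) contributes a regular 24-gon of circumradius 7 (area = (24/2)·7.000²·sin(360°/24) = 152.19 mm²); Merging all regions: the regions partially overlap — summed areas 432.69 mm² minus the doubly-counted overlap 8.89 mm² gives 423.80 mm² — area = 423.80 mm². Checking containment: at z = 8.96 the cross-section extends beyond the z = 3.64 cross-section by about 143.30 mm².

part overhangs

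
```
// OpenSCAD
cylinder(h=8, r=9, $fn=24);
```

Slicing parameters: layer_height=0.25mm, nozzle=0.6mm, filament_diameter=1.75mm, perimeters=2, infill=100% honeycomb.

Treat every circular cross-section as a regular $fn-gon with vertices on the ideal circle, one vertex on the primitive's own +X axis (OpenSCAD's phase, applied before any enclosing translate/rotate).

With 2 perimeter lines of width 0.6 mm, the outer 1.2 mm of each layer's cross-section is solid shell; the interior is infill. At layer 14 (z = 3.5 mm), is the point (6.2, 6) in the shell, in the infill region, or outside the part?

At z = 3.5 mm: the cylinder: section is a regular 24-gon, circumradius r=9. Overall, the cross-section is a single solid region. The nearest boundary edge runs (7.79, 4.50)→(6.36, 6.36); distance from the point to it = 0.35 mm. The point is inside the cross-section, 0.35 mm from the nearest boundary — within the 1.2 mm shell band (2 × 0.6).

shell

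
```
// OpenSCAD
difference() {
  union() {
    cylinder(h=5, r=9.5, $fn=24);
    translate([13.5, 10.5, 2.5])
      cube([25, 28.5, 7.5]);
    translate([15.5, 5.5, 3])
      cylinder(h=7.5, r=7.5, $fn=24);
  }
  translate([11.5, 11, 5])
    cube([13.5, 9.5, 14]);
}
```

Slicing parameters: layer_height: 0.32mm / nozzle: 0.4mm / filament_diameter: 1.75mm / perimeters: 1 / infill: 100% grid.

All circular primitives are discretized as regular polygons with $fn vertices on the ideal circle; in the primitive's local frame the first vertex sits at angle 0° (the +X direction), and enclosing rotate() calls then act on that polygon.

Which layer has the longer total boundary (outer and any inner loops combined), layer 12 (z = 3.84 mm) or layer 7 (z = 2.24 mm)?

Layer 12 (z = 3.84): the r=9.5 cylinder contributes a regular 24-gon of circumradius 9.5 (perimeter = 2·24·9.500·sin(180°/24) = 59.52 mm); the 25×28.5 cube at (13.5, 10.5) contributes its full rectangle (perimeter 107.00 mm); the r=7.5 cylinder at (15.5, 5.5) gives a regular 24-gon of circumradius 7.5 (constant along its height) (perimeter = 2·24·7.500·sin(180°/24) = 46.99 mm); Merging all regions: the regions partially overlap (shared area 15.35 mm²), so the edge portions inside another operand are dropped and the merged outline is re-measured after clipping — boundary = 187.72 mm; the cube at (11.5, 11) is absent (z outside [5, 19]); Subtracting the remaining from the first: none of the subtracted shapes is present at this height, so that combined region is unchanged — boundary = 187.72 mm. So its perimeter = 187.72 mm. Layer 7 (z = 2.24): the r=9.5 cylinder contributes a regular 24-gon of circumradius 9.5 (perimeter = 2·24·9.500·sin(180°/24) = 59.52 mm); the cube at (13.5, 10.5) is absent (z outside [2.5, 10]); the cylinder at (15.5, 5.5) is absent (z outside [3, 10.5]); Taking the union: only the r=9.5 cylinder is present, so the union is just that shape — boundary = 59.52 mm; the cube at (11.5, 11) is absent (z outside [5, 19]); Subtracting the remaining from the first: none of the subtracted shapes is present at this height, so that combined region is unchanged — boundary = 59.52 mm. So its perimeter = 59.52 mm. Layer 12 is larger (187.72 vs 59.52 mm).

layer 12 (z = 3.84 mm)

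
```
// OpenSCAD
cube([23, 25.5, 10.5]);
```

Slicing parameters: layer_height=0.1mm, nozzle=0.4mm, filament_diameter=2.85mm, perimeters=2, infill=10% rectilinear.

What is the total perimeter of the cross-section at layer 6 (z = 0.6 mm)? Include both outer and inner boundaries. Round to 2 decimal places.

97.00 mm

At z = 0.6 mm: the cube (footprint 23×25.5) is included at this height (perimeter 97.00 mm). Overall, the cross-section is a single solid region. Total boundary length (outer) = 97.00 mm.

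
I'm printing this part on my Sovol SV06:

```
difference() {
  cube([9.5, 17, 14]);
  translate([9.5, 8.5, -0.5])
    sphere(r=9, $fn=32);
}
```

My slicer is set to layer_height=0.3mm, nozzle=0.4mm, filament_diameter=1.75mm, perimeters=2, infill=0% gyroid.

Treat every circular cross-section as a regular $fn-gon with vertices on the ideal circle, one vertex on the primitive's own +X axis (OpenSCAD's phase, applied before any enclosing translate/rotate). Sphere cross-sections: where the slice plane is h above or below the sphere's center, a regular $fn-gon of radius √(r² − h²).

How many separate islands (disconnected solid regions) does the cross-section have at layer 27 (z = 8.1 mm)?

1

At z = 8.1 mm: the cube (footprint 9.5×17) is included at this height; the r=9 sphere at (9.5, 8.5) slices to a regular 32-gon of circumradius 2.653 (√(r²−h²) with h=8.6 from center); Taking the first minus the rest: starting from the 9.5×17 cube, the r=9 sphere at (9.5, 8.5) partially overlaps it — only the 10.99 mm² overlap (of its 21.97 mm²) is removed, clipping the outline — 1 connected region. Overall, the cross-section is a single solid region. Island count = 1.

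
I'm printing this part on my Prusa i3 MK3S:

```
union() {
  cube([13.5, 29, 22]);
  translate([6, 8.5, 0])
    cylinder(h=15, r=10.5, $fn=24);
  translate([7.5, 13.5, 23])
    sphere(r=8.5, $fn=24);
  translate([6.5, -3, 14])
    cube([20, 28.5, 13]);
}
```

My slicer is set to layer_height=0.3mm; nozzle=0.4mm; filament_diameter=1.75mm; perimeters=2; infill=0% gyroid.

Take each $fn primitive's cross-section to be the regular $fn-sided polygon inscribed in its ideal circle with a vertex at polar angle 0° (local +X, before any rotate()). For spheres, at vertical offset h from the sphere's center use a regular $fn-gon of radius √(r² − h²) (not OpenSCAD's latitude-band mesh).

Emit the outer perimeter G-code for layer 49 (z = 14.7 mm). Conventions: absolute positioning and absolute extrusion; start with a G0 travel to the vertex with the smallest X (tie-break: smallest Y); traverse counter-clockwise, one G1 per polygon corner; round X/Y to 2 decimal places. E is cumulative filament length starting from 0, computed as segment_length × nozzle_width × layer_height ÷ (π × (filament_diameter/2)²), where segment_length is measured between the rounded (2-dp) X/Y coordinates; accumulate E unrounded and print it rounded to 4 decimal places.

G0 X-4.50 Y8.50 Z14.70
G1 X-4.14 Y5.78 E0.1369
G1 X-3.09 Y3.25 E0.2735
G1 X-1.42 Y1.08 E0.4102
G1 X0.75 Y-0.59 E0.5468
G1 X3.28 Y-1.64 E0.6834
G1 X6.00 Y-2.00 E0.8203
G1 X6.50 Y-1.93 E0.8455
G1 X6.50 Y-3.00 E0.8989
G1 X26.50 Y-3.00 E1.8967
G1 X26.50 Y25.50 E3.3186
G1 X13.50 Y25.50 E3.9671
G1 X13.50 Y29.00 E4.1417
G1 X0.00 Y29.00 E4.8153
G1 X0.00 Y17.02 E5.4129
G1 X-1.42 Y15.92 E5.5026
G1 X-3.09 Y13.75 E5.6392
G1 X-4.14 Y11.22 E5.7758
G1 X-4.50 Y8.50 E5.9127

At z = 14.7 mm: the cube is present — its section is the full 13.5×29 rectangle; the r=10.5 cylinder at (6, 8.5) gives a regular 24-gon of circumradius 10.5 (constant along its height); the sphere at (7.5, 13.5): section is a regular 24-gon, circumradius = √(r²−h²) = √(8.5²−8.3²) = 1.833; the cube at (6.5, -3) (footprint 20×28.5) is included at this height; Combining (union): the regions partially overlap (shared area 469.17 mm²), so overlapping operands fuse into one piece — 1 connected region. The outline is a single polygon with 18 vertices. Extrusion per mm of travel: 0.4 × 0.3 / (π × 0.875²) = 0.049890. Accumulating E over each segment gives final E = 5.9127.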